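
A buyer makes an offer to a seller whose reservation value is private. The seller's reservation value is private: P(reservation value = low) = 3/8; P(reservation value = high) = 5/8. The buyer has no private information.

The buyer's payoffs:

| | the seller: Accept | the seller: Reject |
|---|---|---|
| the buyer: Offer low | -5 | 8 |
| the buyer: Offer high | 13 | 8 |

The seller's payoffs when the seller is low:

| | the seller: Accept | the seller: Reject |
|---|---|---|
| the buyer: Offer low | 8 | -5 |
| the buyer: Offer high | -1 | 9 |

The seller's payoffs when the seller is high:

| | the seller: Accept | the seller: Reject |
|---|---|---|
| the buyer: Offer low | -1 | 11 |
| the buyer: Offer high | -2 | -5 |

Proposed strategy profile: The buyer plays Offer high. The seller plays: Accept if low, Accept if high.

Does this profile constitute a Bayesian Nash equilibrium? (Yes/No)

No

A profile is a BNE iff every type of every player is best-responding given beliefs about the other side.
The buyer plays Offer high: E[Offer high] = 3/8·(13) + 5/8·(13) = 13; E[Offer low] = -5. Best-responding. ✓
The seller (reservation value low), facing Offer high: Accept gives -1, Reject gives 9. Proposed Accept is not best — profitable deviation exists. ✗
The seller (reservation value high), facing Offer high: Accept gives -2, Reject gives -5. Proposed Accept is best. ✓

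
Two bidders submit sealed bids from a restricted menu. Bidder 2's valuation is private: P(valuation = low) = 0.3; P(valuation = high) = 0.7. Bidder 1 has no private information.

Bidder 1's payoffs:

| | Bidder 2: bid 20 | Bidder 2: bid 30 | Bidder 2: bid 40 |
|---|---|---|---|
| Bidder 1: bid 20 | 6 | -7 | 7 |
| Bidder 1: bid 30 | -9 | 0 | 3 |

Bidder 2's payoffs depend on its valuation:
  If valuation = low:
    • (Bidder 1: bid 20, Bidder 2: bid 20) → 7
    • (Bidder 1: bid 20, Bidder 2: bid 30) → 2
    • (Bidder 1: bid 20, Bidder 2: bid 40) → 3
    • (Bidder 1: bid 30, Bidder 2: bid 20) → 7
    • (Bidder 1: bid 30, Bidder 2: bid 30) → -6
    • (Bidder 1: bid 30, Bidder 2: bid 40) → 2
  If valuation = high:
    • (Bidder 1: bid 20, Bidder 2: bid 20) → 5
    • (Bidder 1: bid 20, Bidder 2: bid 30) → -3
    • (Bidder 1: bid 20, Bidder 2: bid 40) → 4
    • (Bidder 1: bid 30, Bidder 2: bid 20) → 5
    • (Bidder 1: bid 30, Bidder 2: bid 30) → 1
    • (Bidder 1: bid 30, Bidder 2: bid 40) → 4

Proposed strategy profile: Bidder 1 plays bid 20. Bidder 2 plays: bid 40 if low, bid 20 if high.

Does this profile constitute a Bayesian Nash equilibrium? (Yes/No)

A profile is a BNE iff every type of every player is best-responding given beliefs about the other side.
Bidder 1 plays bid 20: E[bid 20] = 0.3·(7) + 0.7·(6) = 6.3; E[bid 30] = -5.4. Best-responding. ✓
Bidder 2 (valuation low), facing bid 20: bid 20 gives 7, bid 30 gives 2, bid 40 gives 3. Proposed bid 40 is not best — profitable deviation exists. ✗
Bidder 2 (valuation high), facing bid 20: bid 20 gives 5, bid 30 gives -3, bid 40 gives 4. Proposed bid 20 is best. ✓

No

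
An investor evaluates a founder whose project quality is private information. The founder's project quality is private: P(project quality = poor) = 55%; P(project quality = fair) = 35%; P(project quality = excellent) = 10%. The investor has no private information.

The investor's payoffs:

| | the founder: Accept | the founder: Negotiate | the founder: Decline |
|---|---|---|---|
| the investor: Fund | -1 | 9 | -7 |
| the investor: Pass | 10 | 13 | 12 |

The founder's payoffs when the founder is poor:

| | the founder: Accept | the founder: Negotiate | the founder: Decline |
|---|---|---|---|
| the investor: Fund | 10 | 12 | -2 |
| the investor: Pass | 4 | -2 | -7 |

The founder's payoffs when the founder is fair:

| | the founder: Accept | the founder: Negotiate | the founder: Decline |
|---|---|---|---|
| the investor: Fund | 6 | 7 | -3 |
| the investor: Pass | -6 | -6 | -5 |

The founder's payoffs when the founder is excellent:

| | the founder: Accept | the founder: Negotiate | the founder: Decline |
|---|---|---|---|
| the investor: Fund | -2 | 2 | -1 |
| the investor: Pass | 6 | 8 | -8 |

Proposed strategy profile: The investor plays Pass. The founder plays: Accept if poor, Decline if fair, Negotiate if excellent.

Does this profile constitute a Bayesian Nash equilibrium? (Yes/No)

The investor plays Pass: E[Pass] = 0.55·(10) + 0.35·(12) + 0.1·(13) = 11; E[Fund] = -2.1. Best-responding. ✓
The founder (project quality poor), facing Pass: Accept gives 4, Negotiate gives -2, Decline gives -7. Proposed Accept is best. ✓
The founder (project quality fair), facing Pass: Accept gives -6, Negotiate gives -6, Decline gives -5. Proposed Decline is best. ✓
The founder (project quality excellent), facing Pass: Accept gives 6, Negotiate gives 8, Decline gives -8. Proposed Negotiate is best. ✓

Yes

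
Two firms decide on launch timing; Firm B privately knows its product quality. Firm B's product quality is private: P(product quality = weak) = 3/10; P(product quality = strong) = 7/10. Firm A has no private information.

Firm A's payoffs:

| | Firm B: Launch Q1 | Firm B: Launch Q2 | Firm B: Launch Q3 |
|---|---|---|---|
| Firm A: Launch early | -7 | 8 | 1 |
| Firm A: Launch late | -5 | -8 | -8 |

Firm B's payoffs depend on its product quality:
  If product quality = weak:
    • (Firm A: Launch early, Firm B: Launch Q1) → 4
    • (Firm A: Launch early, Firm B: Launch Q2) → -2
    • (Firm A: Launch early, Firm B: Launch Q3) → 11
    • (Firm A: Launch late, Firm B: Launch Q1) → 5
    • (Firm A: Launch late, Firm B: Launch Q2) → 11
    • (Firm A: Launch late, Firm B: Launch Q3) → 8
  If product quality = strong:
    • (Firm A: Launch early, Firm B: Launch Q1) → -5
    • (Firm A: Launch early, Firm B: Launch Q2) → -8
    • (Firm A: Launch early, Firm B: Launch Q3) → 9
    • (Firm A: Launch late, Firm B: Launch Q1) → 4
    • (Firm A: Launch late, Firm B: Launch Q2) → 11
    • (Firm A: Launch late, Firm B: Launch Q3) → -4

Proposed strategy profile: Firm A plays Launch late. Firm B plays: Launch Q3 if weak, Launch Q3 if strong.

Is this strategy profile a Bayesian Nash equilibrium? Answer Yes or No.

No

Firm A plays Launch late: E[Launch late] = 3/10·(-8) + 7/10·(-8) = -8; E[Launch early] = 1. Not best-responding. ✗
Firm B (product quality weak), facing Launch late: Launch Q1 gives 5, Launch Q2 gives 11, Launch Q3 gives 8. Proposed Launch Q3 is not best — profitable deviation exists. ✗
Firm B (product quality strong), facing Launch late: Launch Q1 gives 4, Launch Q2 gives 11, Launch Q3 gives -4. Proposed Launch Q3 is not best — profitable deviation exists. ✗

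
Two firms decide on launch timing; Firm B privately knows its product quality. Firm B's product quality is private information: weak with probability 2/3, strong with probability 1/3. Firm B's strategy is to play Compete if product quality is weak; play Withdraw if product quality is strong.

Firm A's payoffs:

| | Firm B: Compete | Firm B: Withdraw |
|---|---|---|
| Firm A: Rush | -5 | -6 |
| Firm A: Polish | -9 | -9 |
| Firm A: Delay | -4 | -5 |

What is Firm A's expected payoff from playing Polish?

E[Polish] = 2/3·(-9) + 1/3·(-9) = (-6) + (-3) = -9

-9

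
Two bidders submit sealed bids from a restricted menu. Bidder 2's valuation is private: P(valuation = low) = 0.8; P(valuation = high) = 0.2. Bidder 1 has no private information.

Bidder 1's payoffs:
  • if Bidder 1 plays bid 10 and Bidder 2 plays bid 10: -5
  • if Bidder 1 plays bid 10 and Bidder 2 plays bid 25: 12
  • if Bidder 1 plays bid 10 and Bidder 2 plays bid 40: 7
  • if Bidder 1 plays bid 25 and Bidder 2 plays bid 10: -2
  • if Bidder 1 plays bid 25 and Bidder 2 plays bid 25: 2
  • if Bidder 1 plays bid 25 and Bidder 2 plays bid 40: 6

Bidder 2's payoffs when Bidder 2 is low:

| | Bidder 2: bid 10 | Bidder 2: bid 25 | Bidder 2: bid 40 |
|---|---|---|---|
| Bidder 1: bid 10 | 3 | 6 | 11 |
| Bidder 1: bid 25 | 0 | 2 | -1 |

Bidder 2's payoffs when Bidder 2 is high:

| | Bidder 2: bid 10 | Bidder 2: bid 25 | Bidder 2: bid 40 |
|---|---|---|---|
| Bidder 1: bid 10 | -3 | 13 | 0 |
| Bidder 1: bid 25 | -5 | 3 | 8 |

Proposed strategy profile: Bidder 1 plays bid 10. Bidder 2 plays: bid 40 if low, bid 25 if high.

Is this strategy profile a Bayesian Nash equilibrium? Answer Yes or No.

Bidder 1 plays bid 10: E[bid 10] = 0.8·(7) + 0.2·(12) = 8; E[bid 25] = 5.2. Best-responding. ✓
Bidder 2 (valuation low), facing bid 10: bid 10 gives 3, bid 25 gives 6, bid 40 gives 11. Proposed bid 40 is best. ✓
Bidder 2 (valuation high), facing bid 10: bid 10 gives -3, bid 25 gives 13, bid 40 gives 0. Proposed bid 25 is best. ✓

Yes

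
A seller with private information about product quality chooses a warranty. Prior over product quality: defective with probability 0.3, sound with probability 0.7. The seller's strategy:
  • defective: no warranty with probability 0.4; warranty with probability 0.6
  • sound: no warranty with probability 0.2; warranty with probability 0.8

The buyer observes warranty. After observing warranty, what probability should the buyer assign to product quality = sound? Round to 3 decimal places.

0.757

Apply Bayes' rule using the sender's strategy as the likelihood.
P(warranty) = 0.3·0.6 + 0.7·0.8 = 0.74
P(sound | warranty) = (0.7·0.8) / 0.74 = 0.56 / 0.74 = 0.756757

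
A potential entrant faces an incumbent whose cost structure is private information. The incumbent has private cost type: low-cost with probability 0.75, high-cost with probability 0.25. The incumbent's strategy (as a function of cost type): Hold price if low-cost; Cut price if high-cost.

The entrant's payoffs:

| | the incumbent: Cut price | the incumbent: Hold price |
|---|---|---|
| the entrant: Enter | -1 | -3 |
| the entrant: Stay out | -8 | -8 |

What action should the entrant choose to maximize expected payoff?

Enter

E[Enter] = 0.75·(-3) + 0.25·(-1) = -2.5
E[Stay out] = 0.75·(-8) + 0.25·(-8) = -8
Best response: Enter (-2.5 is the largest).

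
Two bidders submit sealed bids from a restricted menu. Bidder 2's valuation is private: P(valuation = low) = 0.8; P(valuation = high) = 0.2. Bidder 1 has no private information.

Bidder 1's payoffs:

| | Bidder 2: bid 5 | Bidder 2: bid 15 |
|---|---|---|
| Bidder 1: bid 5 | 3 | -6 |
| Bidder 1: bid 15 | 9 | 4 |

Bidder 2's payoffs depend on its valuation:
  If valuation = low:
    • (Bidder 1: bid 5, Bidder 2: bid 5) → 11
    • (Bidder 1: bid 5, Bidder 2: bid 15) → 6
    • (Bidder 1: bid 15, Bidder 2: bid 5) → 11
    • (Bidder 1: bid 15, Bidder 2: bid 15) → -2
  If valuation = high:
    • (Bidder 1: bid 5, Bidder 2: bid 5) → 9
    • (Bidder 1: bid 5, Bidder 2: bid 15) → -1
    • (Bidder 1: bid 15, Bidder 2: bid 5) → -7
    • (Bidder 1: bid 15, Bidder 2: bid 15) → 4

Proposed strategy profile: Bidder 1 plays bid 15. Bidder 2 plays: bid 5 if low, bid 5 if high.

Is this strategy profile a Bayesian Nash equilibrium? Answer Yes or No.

No

A profile is a BNE iff every type of every player is best-responding given beliefs about the other side.
Bidder 1 plays bid 15: E[bid 15] = 0.8·(9) + 0.2·(9) = 9; E[bid 5] = 3. Best-responding. ✓
Bidder 2 (valuation low), facing bid 15: bid 5 gives 11, bid 15 gives -2. Proposed bid 5 is best. ✓
Bidder 2 (valuation high), facing bid 15: bid 5 gives -7, bid 15 gives 4. Proposed bid 5 is not best — profitable deviation exists. ✗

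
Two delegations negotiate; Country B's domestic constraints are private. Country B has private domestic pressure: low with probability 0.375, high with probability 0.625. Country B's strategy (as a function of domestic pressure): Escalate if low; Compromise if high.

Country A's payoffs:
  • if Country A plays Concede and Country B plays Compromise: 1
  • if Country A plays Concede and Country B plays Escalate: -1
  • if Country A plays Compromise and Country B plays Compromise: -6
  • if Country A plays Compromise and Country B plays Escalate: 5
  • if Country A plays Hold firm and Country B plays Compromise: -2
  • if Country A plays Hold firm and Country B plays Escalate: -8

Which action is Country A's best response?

Concede

E[Concede] = 0.375·(-1) + 0.625·(1) = 0.25
E[Compromise] = 0.375·(5) + 0.625·(-6) = -1.875
E[Hold firm] = 0.375·(-8) + 0.625·(-2) = -4.25
Best response: Concede (0.25 is the largest).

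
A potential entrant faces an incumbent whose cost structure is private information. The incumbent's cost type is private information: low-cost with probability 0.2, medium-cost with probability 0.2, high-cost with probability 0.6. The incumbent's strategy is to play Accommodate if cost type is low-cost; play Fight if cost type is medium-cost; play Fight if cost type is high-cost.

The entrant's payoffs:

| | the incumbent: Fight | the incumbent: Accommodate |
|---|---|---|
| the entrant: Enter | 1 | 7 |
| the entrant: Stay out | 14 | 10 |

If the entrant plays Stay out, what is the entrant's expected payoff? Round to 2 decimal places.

Take the expectation over the incumbent's cost type, weighting each type's action by its prior probability.
E[Stay out] = 0.2·10 + 0.2·14 + 0.6·14 = 2 + 2.8 + 8.4 = 13.2

13.20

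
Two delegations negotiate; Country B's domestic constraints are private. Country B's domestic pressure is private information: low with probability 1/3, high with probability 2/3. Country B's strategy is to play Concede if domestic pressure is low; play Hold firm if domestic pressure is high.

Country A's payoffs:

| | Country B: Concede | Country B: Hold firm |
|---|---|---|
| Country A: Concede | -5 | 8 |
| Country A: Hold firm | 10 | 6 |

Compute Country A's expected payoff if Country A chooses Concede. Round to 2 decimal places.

3.67

E[Concede] = 1/3·(-5) + 2/3·8 = (-5/3) + 16/3 = 11/3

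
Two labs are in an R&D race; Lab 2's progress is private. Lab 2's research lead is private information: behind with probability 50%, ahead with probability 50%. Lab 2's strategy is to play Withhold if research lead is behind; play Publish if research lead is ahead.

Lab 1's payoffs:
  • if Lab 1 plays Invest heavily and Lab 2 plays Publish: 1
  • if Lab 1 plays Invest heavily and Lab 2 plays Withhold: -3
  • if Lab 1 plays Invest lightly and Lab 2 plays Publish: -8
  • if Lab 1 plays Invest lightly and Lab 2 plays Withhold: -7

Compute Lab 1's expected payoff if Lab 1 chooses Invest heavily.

-1

Take the expectation over Lab 2's research lead, weighting each type's action by its prior probability.
E[Invest heavily] = 0.5·(-3) + 0.5·1 = (-1.5) + 0.5 = -1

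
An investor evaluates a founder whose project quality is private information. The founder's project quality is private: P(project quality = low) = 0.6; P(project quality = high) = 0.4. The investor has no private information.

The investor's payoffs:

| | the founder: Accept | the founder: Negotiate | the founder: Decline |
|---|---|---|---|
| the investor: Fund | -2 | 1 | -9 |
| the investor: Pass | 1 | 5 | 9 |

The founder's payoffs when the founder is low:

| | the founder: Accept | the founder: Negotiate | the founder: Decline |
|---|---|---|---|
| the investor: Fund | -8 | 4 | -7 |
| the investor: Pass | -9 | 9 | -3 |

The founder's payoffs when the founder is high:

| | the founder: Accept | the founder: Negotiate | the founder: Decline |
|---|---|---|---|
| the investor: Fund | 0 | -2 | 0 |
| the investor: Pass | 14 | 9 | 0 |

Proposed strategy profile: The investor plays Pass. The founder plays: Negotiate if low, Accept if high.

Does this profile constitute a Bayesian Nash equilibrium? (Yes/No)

The investor plays Pass: E[Pass] = 0.6·(5) + 0.4·(1) = 3.4; E[Fund] = -0.2. Best-responding. ✓
The founder (project quality low), facing Pass: Accept gives -9, Negotiate gives 9, Decline gives -3. Proposed Negotiate is best. ✓
The founder (project quality high), facing Pass: Accept gives 14, Negotiate gives 9, Decline gives 0. Proposed Accept is best. ✓

Yes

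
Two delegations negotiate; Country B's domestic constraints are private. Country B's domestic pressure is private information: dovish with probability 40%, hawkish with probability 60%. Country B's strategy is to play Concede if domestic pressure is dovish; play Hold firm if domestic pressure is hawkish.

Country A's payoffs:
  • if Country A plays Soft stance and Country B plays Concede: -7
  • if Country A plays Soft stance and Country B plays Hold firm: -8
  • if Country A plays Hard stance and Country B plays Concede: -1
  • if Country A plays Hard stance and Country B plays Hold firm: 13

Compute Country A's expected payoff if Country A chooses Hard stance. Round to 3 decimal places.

7.400

E[Hard stance] = 0.4·(-1) + 0.6·13 = (-0.4) + 7.8 = 7.4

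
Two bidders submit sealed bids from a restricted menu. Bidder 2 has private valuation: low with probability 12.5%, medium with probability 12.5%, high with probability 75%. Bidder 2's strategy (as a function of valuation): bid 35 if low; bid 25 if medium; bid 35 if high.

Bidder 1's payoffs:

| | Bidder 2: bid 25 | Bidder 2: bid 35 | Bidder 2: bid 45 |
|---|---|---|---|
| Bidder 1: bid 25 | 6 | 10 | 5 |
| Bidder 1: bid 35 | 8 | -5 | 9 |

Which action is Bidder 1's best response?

bid 25

E[bid 25] = 0.125·(10) + 0.125·(6) + 0.75·(10) = 9.5
E[bid 35] = 0.125·(-5) + 0.125·(8) + 0.75·(-5) = -3.375
Best response: bid 25 (9.5 is the largest).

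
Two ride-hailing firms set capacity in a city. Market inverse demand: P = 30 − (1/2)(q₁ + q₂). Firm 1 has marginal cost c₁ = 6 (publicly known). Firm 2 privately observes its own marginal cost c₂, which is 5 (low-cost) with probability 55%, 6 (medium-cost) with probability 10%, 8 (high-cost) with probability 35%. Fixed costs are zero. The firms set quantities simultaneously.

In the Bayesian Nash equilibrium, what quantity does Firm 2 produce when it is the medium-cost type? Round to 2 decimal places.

Firm 2 with cost c maximizes (30 − (1/2)(q₁+q₂) − c)·q₂, giving q₂(c) = (30 − c − (1/2)q₁).
E[c₂] = 0.55·5 + 0.1·6 + 0.35·8 = 6.15
Firm 1's FOC against E[q₂] yields q₁ = (30 − 2·6 + E[c₂])/(3/2) = (30 − 12 + 6.15)/(3/2) = 16.1.
q₂(medium-cost) = (30 − 6 − (1/2)·16.1) = 15.95.

15.95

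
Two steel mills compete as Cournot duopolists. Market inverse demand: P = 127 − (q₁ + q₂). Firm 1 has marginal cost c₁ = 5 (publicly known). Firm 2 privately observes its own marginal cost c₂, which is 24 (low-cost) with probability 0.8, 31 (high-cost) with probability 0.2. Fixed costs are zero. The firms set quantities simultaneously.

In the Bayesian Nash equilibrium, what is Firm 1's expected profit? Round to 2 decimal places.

Type-c best response for Firm 2: q₂(c) = (127 − c)/2 − q₁/2.
Firm 1 maximizes expected profit; its first-order condition is 127 − 2q₁ − E[q₂] − 5 = 0.
Substituting E[q₂] and solving: E[c₂] = 25.4, so q₁ = (127 − 2·5 + 25.4)/3 = 47.4667.
E[P] = 127 − (q₁ + E[q₂]) = 52.4667; Firm 1's expected profit = (E[P] − 5)·q₁ = (52.4667 − 5)·47.4667 = 2253.08.

2253.08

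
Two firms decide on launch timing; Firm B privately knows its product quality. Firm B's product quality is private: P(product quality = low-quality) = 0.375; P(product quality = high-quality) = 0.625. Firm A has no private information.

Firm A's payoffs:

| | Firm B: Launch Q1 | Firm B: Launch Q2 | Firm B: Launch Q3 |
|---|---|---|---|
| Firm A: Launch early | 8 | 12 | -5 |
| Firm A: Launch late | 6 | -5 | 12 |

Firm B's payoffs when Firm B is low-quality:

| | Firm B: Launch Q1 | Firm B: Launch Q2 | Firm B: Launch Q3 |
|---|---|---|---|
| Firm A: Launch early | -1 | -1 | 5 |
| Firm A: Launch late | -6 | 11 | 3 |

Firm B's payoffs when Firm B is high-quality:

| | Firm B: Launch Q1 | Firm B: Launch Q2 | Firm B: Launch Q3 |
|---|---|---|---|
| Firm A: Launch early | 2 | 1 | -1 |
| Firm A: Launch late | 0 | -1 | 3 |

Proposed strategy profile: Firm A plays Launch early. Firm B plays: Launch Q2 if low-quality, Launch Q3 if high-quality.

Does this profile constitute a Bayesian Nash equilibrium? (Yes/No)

Firm A plays Launch early: E[Launch early] = 0.375·(12) + 0.625·(-5) = 1.375; E[Launch late] = 5.625. Not best-responding. ✗
Firm B (product quality low-quality), facing Launch early: Launch Q1 gives -1, Launch Q2 gives -1, Launch Q3 gives 5. Proposed Launch Q2 is not best — profitable deviation exists. ✗
Firm B (product quality high-quality), facing Launch early: Launch Q1 gives 2, Launch Q2 gives 1, Launch Q3 gives -1. Proposed Launch Q3 is not best — profitable deviation exists. ✗

No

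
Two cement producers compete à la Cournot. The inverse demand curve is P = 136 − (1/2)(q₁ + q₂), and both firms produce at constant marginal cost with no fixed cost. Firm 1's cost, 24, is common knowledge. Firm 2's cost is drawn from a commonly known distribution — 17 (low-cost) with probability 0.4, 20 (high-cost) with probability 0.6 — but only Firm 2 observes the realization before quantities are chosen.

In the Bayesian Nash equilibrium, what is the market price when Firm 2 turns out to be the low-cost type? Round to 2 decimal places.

58.70

Type-c best response for Firm 2: q₂(c) = (136 − c) − q₁/2.
Firm 1 maximizes expected profit; its first-order condition is 136 − q₁ − (1/2)E[q₂] − 24 = 0.
Substituting E[q₂] and solving: E[c₂] = 18.8, so q₁ = (136 − 2·24 + 18.8)/(3/2) = 71.2.
q₂(low-cost) = 83.4, so P = 136 − (1/2)·(71.2 + 83.4) = 58.7.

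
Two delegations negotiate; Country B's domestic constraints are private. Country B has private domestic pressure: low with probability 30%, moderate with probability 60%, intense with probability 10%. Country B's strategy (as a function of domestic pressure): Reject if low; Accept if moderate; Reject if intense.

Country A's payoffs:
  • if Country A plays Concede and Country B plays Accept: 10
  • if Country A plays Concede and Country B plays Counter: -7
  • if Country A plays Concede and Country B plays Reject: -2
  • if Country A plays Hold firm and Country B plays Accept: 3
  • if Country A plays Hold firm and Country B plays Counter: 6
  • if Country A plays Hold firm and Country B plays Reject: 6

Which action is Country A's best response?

E[Concede] = 0.3·(-2) + 0.6·(10) + 0.1·(-2) = 5.2
E[Hold firm] = 0.3·(6) + 0.6·(3) + 0.1·(6) = 4.2
Best response: Concede (5.2 is the largest).

Concede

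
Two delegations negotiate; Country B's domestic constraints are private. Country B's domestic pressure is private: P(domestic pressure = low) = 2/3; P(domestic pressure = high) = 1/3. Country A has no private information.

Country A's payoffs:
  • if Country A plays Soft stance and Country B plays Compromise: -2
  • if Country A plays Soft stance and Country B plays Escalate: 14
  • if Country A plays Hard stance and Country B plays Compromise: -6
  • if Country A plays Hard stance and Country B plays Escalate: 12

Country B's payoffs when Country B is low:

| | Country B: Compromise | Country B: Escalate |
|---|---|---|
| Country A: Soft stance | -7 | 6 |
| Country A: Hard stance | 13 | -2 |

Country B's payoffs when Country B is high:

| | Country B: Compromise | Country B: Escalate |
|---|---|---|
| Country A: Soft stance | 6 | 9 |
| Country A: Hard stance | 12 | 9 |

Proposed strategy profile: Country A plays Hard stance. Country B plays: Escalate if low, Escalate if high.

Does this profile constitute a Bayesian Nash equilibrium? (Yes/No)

Country A plays Hard stance: E[Hard stance] = 2/3·(12) + 1/3·(12) = 12; E[Soft stance] = 14. Not best-responding. ✗
Country B (domestic pressure low), facing Hard stance: Compromise gives 13, Escalate gives -2. Proposed Escalate is not best — profitable deviation exists. ✗
Country B (domestic pressure high), facing Hard stance: Compromise gives 12, Escalate gives 9. Proposed Escalate is not best — profitable deviation exists. ✗

No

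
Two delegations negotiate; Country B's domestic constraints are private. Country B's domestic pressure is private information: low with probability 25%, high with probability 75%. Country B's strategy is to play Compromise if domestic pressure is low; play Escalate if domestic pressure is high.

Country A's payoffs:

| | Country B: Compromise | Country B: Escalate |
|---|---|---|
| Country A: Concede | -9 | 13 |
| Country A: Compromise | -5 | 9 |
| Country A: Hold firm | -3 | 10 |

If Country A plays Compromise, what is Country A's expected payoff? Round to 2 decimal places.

Take the expectation over Country B's domestic pressure, weighting each type's action by its prior probability.
E[Compromise] = 0.25·(-5) + 0.75·9 = (-1.25) + 6.75 = 5.5

5.50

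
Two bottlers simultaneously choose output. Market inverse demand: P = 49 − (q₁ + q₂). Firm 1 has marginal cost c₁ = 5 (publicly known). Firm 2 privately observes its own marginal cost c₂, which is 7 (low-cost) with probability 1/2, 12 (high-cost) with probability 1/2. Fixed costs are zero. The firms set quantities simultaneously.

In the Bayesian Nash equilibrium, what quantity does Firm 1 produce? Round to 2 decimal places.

16.17

Type-c best response for Firm 2: q₂(c) = (49 − c)/2 − q₁/2.
Firm 1 maximizes expected profit; its first-order condition is 49 − 2q₁ − E[q₂] − 5 = 0.
Substituting E[q₂] and solving: E[c₂] = 9.5, so q₁ = (49 − 2·5 + 9.5)/3 = 16.1667.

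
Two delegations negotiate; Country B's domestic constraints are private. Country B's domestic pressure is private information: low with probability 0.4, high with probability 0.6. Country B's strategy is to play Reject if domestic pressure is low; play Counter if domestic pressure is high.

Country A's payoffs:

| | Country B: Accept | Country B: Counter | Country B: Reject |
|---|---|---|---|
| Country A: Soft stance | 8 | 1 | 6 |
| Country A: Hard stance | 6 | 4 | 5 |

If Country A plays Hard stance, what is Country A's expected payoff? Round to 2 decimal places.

4.40

E[Hard stance] = 0.4·5 + 0.6·4 = 2 + 2.4 = 4.4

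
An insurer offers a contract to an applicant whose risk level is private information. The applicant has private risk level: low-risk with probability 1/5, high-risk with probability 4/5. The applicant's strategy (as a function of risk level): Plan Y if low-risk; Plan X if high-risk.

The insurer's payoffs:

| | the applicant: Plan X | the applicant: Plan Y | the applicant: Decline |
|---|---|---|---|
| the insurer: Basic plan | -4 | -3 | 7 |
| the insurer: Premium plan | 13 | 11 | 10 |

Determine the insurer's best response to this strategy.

Premium plan

E[Basic plan] = 1/5·(-3) + 4/5·(-4) = -19/5
E[Premium plan] = 1/5·(11) + 4/5·(13) = 63/5
Best response: Premium plan (63/5 is the largest).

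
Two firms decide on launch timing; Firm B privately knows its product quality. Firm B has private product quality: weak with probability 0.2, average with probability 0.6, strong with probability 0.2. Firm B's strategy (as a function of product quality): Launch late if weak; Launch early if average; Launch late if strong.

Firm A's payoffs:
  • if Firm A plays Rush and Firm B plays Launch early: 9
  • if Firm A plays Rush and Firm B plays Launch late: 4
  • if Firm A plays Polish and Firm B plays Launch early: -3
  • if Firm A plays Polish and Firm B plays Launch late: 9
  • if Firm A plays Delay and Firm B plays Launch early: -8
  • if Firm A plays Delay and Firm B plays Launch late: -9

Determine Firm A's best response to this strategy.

E[Rush] = 0.2·(4) + 0.6·(9) + 0.2·(4) = 7
E[Polish] = 0.2·(9) + 0.6·(-3) + 0.2·(9) = 1.8
E[Delay] = 0.2·(-9) + 0.6·(-8) + 0.2·(-9) = -8.4
Best response: Rush (7 is the largest).

Rush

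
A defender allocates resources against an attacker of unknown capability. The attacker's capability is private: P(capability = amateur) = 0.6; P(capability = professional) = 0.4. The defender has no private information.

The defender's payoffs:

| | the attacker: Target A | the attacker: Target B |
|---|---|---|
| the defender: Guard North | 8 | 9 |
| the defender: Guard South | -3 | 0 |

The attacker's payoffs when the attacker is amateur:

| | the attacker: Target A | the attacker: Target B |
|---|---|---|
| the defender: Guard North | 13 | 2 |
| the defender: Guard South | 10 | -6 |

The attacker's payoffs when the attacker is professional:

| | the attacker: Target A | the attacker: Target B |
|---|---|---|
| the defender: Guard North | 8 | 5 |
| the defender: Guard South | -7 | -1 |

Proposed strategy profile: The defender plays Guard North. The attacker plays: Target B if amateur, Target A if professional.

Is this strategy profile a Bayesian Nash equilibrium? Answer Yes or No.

The defender plays Guard North: E[Guard North] = 0.6·(9) + 0.4·(8) = 8.6; E[Guard South] = -1.2. Best-responding. ✓
The attacker (capability amateur), facing Guard North: Target A gives 13, Target B gives 2. Proposed Target B is not best — profitable deviation exists. ✗
The attacker (capability professional), facing Guard North: Target A gives 8, Target B gives 5. Proposed Target A is best. ✓

No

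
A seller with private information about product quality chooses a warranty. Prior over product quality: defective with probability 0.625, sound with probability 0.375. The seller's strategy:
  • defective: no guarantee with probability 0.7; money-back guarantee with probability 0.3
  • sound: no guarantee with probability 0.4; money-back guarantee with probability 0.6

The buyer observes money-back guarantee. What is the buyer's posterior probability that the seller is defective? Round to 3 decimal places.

P(money-back guarantee) = 0.625·0.3 + 0.375·0.6 = 0.4125
P(defective | money-back guarantee) = (0.625·0.3) / 0.4125 = 0.1875 / 0.4125 = 0.454545

0.455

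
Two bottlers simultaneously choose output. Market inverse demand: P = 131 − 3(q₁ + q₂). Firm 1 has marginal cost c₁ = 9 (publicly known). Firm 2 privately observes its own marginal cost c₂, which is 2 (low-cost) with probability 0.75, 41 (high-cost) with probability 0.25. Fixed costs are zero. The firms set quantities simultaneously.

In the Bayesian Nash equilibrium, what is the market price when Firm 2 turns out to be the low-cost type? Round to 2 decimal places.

45.71

Firm 2 with cost c maximizes (131 − 3(q₁+q₂) − c)·q₂, giving q₂(c) = (131 − c − 3q₁)/6.
E[c₂] = 0.75·2 + 0.25·41 = 11.75
Firm 1's FOC against E[q₂] yields q₁ = (131 − 2·9 + E[c₂])/9 = (131 − 18 + 11.75)/9 = 13.8611.
q₂(low-cost) = 14.5694, so P = 131 − 3·(13.8611 + 14.5694) = 45.7083.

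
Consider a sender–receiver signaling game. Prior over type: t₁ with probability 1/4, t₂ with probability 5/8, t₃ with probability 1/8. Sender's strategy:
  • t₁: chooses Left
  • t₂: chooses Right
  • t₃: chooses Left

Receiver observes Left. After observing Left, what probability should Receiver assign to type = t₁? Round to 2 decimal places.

0.67

P(Left) = (1/4)·1 + (5/8)·0 + (1/8)·1 = 3/8
P(t₁ | Left) = ((1/4)·1) / (3/8) = (1/4) / (3/8) = 2/3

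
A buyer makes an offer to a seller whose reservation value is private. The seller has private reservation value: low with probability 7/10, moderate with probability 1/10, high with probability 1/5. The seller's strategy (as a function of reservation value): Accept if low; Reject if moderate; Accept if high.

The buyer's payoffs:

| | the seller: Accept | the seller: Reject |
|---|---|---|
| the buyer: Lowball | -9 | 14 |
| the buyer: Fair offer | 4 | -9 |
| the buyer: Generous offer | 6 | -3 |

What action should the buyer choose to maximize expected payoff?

Generous offer

E[Lowball] = 7/10·(-9) + 1/10·(14) + 1/5·(-9) = -67/10
E[Fair offer] = 7/10·(4) + 1/10·(-9) + 1/5·(4) = 27/10
E[Generous offer] = 7/10·(6) + 1/10·(-3) + 1/5·(6) = 51/10
Best response: Generous offer (51/10 is the largest).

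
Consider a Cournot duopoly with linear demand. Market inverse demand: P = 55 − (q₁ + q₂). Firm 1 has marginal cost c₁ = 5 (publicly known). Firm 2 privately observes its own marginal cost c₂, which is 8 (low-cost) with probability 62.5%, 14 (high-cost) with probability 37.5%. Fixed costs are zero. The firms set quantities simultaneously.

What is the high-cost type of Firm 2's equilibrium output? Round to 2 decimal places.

11.29

Type-c best response for Firm 2: q₂(c) = (55 − c)/2 − q₁/2.
Firm 1 maximizes expected profit; its first-order condition is 55 − 2q₁ − E[q₂] − 5 = 0.
Substituting E[q₂] and solving: E[c₂] = 10.25, so q₁ = (55 − 2·5 + 10.25)/3 = 18.4167.
q₂(high-cost) = (55 − 14 − 18.4167)/2 = 11.2917.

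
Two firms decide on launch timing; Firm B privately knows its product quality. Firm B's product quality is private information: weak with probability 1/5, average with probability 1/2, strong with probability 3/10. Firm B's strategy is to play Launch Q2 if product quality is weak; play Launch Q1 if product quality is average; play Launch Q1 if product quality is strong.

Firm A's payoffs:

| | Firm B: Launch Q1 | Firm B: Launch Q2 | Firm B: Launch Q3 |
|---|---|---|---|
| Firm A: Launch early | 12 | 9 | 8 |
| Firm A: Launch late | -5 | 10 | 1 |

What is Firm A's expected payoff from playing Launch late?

-2

E[Launch late] = 1/5·10 + 1/2·(-5) + 3/10·(-5) = 2 + (-5/2) + (-3/2) = -2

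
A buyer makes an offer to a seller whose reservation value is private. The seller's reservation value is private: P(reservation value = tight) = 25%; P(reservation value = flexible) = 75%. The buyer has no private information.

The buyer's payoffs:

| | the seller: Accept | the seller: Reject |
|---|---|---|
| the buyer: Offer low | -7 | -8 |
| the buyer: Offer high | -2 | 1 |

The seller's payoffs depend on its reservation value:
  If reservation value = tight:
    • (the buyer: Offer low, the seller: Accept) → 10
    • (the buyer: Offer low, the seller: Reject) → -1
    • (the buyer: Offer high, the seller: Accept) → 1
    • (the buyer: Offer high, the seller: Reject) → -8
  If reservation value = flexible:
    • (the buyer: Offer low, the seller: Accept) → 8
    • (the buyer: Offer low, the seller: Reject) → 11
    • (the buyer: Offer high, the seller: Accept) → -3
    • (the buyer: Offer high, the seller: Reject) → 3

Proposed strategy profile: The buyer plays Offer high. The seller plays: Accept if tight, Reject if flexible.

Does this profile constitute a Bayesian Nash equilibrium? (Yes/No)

Yes

A profile is a BNE iff every type of every player is best-responding given beliefs about the other side.
The buyer plays Offer high: E[Offer high] = 0.25·(-2) + 0.75·(1) = 0.25; E[Offer low] = -7.75. Best-responding. ✓
The seller (reservation value tight), facing Offer high: Accept gives 1, Reject gives -8. Proposed Accept is best. ✓
The seller (reservation value flexible), facing Offer high: Accept gives -3, Reject gives 3. Proposed Reject is best. ✓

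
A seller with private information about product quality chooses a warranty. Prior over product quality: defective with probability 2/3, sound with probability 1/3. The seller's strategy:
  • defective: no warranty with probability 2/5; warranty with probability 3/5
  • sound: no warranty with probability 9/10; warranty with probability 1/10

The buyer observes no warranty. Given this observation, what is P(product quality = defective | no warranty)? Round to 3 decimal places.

0.471

P(no warranty) = (2/3)·(2/5) + (1/3)·(9/10) = 17/30
P(defective | no warranty) = ((2/3)·(2/5)) / (17/30) = (4/15) / (17/30) = 8/17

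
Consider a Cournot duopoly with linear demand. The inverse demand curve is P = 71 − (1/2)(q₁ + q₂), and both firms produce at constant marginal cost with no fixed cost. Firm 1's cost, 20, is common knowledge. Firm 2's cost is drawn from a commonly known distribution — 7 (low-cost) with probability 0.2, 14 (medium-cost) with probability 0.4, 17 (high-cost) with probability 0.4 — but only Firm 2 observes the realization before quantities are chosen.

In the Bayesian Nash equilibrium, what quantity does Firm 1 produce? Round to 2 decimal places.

29.87

Type-c best response for Firm 2: q₂(c) = (71 − c) − q₁/2.
Firm 1 maximizes expected profit; its first-order condition is 71 − q₁ − (1/2)E[q₂] − 20 = 0.
Substituting E[q₂] and solving: E[c₂] = 13.8, so q₁ = (71 − 2·20 + 13.8)/(3/2) = 29.8667.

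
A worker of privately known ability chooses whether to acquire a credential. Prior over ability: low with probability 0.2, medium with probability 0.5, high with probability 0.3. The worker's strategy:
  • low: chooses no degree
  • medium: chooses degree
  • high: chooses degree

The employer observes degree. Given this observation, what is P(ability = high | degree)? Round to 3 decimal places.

0.375

Apply Bayes' rule using the sender's strategy as the likelihood.
P(degree) = 0.2·0 + 0.5·1 + 0.3·1 = 0.8
P(high | degree) = (0.3·1) / 0.8 = 0.3 / 0.8 = 0.375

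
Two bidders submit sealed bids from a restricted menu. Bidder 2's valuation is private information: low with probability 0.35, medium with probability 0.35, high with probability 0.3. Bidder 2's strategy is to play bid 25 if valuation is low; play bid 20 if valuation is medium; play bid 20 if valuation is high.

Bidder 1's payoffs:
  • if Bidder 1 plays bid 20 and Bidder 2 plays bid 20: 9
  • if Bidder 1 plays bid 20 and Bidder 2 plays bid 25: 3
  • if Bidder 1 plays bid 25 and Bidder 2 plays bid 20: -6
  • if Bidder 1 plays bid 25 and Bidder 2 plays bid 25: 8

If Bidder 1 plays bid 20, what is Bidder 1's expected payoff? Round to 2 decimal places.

E[bid 20] = 0.35·3 + 0.35·9 + 0.3·9 = 1.05 + 3.15 + 2.7 = 6.9

6.90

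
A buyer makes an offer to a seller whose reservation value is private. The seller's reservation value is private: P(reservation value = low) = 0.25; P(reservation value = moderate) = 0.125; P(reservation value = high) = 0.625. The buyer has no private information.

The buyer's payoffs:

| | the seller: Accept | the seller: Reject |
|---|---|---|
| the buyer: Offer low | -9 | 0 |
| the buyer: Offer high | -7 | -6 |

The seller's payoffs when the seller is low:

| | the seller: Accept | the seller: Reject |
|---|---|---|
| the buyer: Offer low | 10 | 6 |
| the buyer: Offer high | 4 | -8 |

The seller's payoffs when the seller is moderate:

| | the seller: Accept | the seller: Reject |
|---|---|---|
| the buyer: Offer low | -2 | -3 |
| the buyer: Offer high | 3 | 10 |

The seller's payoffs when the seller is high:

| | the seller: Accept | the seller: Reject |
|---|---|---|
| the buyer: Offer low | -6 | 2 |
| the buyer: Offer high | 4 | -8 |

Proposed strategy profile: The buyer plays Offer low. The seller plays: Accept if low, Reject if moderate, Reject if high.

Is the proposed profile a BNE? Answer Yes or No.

No

The buyer plays Offer low: E[Offer low] = 0.25·(-9) + 0.125·(0) + 0.625·(0) = -2.25; E[Offer high] = -6.25. Best-responding. ✓
The seller (reservation value low), facing Offer low: Accept gives 10, Reject gives 6. Proposed Accept is best. ✓
The seller (reservation value moderate), facing Offer low: Accept gives -2, Reject gives -3. Proposed Reject is not best — profitable deviation exists. ✗
The seller (reservation value high), facing Offer low: Accept gives -6, Reject gives 2. Proposed Reject is best. ✓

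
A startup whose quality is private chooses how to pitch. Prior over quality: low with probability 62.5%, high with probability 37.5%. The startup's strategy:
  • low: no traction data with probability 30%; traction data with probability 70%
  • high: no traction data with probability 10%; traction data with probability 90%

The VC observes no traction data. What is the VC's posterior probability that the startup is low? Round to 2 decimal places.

0.83

P(no traction data) = 0.625·0.3 + 0.375·0.1 = 0.225
P(low | no traction data) = (0.625·0.3) / 0.225 = 0.1875 / 0.225 = 0.833333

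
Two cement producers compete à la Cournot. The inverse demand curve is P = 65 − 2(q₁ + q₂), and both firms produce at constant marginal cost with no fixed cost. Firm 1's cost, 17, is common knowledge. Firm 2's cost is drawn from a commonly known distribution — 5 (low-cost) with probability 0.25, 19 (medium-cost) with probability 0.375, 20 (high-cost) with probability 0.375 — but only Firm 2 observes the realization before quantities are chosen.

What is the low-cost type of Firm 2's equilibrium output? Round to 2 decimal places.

Type-c best response for Firm 2: q₂(c) = (65 − c)/4 − q₁/2.
Firm 1 maximizes expected profit; its first-order condition is 65 − 4q₁ − 2E[q₂] − 17 = 0.
Substituting E[q₂] and solving: E[c₂] = 15.875, so q₁ = (65 − 2·17 + 15.875)/6 = 7.8125.
q₂(low-cost) = (65 − 5 − 2·7.8125)/4 = 11.0938.

11.09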